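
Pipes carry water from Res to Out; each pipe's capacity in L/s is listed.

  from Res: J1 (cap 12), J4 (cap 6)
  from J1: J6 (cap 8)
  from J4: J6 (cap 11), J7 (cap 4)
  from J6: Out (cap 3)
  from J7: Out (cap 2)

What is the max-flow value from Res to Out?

5

Augment Res→J1→J6→Out: bottleneck 3, flow now 3.
Augment Res→J4→J7→Out: bottleneck 2, flow now 5.
No augmenting path remains; maximum flow = 5.
In the residual graph, reachable from Res: {Res, J1, J4, J6, J7}.
Min-cut edges: J6→Out (3), J7→Out (2); capacity 3 + 2 = 5.
This cut is saturated, so no flow can exceed 5.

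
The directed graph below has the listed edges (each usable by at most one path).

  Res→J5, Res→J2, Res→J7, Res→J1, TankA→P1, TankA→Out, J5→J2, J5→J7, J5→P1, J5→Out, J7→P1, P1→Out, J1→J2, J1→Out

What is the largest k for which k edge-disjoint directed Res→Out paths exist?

3

Assign every edge capacity 1; by Menger, the answer equals the max flow.
Path Res→J5→Out (+1); total 1.
Path Res→J1→Out (+1); total 2.
Path Res→J7→P1→Out (+1); total 3.
No residual Res→Out path; max flow = 3.
Certifying cut of size 3: {Res→J1, Res→J5, Res→J7}.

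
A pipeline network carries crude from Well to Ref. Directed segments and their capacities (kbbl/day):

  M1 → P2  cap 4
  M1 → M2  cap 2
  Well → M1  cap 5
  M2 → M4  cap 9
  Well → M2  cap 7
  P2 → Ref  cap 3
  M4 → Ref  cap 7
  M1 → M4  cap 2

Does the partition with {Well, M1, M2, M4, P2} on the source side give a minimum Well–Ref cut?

Given cut capacity: 7 + 3 = 10.
Augment Well→M1→M4→Ref: bottleneck 2, flow now 2.
Augment Well→M1→P2→Ref: bottleneck 3, flow now 5.
Augment Well→M2→M4→Ref: bottleneck 5, flow now 10.
No augmenting path remains; maximum flow = 10.
Cut capacity 10 equals the max flow, so it is a minimum cut.

Yes — it is a minimum cut (capacity 10).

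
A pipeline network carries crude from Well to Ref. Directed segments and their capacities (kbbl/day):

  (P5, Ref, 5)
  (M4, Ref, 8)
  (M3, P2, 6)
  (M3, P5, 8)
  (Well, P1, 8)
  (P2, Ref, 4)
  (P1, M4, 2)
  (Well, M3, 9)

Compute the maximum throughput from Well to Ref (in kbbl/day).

Augment Well→P1→M4→Ref: bottleneck 2, flow now 2.
Augment Well→M3→P5→Ref: bottleneck 5, flow now 7.
Augment Well→M3→P2→Ref: bottleneck 4, flow now 11.
No augmenting path remains; maximum flow = 11.
In the residual graph, reachable from Well: {Well, P1}.
Min-cut edges: Well→M3 (9), P1→M4 (2); capacity 9 + 2 = 11.
This cut is saturated, so no flow can exceed 11.

11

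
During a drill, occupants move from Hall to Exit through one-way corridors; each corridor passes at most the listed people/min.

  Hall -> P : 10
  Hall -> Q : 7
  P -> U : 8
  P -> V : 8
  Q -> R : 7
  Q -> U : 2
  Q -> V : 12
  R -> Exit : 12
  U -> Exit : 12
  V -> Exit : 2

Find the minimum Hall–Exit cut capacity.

Augment Hall→P→U→Exit: bottleneck 8, flow now 8.
Augment Hall→P→V→Exit: bottleneck 2, flow now 10.
Augment Hall→Q→R→Exit: bottleneck 7, flow now 17.
No augmenting path remains; maximum flow = 17.
By max-flow min-cut, the minimum cut capacity equals the max flow.
In the residual graph, reachable from Hall: {Hall}.
Min-cut edges: Hall→P (10), Hall→Q (7); capacity 10 + 7 = 17.

17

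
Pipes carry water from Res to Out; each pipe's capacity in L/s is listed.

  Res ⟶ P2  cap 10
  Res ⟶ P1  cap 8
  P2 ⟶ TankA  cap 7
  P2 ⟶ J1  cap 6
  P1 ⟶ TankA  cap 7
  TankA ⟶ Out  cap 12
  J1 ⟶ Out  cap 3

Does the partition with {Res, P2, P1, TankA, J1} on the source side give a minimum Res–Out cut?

Given cut capacity: 12 + 3 = 15.
Augment Res→P2→TankA→Out: bottleneck 7, flow now 7.
Augment Res→P2→J1→Out: bottleneck 3, flow now 10.
Augment Res→P1→TankA→Out: bottleneck 5, flow now 15.
No augmenting path remains; maximum flow = 15.
Cut capacity 15 equals the max flow, so it is a minimum cut.

Yes — it is a minimum cut (capacity 15).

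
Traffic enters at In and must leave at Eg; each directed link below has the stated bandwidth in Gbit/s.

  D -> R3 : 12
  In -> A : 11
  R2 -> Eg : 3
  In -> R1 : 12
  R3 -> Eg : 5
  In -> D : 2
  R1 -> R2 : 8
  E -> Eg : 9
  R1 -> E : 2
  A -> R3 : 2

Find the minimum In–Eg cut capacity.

9

Augment In→R1→R2→Eg: bottleneck 3, flow now 3.
Augment In→R1→E→Eg: bottleneck 2, flow now 5.
Augment In→D→R3→Eg: bottleneck 2, flow now 7.
Augment In→A→R3→Eg: bottleneck 2, flow now 9.
No augmenting path remains; maximum flow = 9.
By max-flow min-cut, the minimum cut capacity equals the max flow.
In the residual graph, reachable from In: {In, R1, A, R2}.
Min-cut edges: In→D (2), R1→E (2), A→R3 (2), R2→Eg (3); capacity 2 + 2 + 2 + 3 = 9.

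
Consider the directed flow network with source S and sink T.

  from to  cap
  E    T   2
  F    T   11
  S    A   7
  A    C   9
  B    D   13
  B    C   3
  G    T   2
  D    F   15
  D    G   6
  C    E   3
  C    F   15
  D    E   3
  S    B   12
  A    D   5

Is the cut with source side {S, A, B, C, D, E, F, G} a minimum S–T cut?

Yes — it is a minimum cut (capacity 15).

Given cut capacity: 2 + 11 + 2 = 15.
Augment S→A→C→E→T: bottleneck 2, flow now 2.
Augment S→A→C→F→T: bottleneck 5, flow now 7.
Augment S→B→C→F→T: bottleneck 3, flow now 10.
Augment S→B→D→F→T: bottleneck 3, flow now 13.
Augment S→B→D→G→T: bottleneck 2, flow now 15.
No augmenting path remains; maximum flow = 15.
Cut capacity 15 equals the max flow, so it is a minimum cut.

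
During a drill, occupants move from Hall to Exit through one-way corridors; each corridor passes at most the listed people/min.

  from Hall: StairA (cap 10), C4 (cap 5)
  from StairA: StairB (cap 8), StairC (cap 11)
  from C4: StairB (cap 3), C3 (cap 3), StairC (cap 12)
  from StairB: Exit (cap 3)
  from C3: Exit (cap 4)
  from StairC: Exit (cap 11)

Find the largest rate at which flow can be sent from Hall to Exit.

Augment Hall→StairA→StairB→Exit: bottleneck 3, flow now 3.
Augment Hall→StairA→StairC→Exit: bottleneck 7, flow now 10.
Augment Hall→C4→C3→Exit: bottleneck 3, flow now 13.
Augment Hall→C4→StairC→Exit: bottleneck 2, flow now 15.
No augmenting path remains; maximum flow = 15.
In the residual graph, reachable from Hall: {Hall}.
Min-cut edges: Hall→StairA (10), Hall→C4 (5); capacity 10 + 5 = 15.
This cut is saturated, so no flow can exceed 15.

15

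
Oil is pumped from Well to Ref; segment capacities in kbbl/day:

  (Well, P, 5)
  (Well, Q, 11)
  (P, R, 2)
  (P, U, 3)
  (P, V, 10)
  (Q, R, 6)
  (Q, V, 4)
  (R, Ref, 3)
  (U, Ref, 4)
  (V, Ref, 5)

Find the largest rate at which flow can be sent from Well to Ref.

Augment Well→P→R→Ref: bottleneck 2, flow now 2.
Augment Well→P→U→Ref: bottleneck 3, flow now 5.
Augment Well→Q→R→Ref: bottleneck 1, flow now 6.
Augment Well→Q→V→Ref: bottleneck 4, flow now 10.
Augment Well→Q→R→P→V→Ref: bottleneck 1, flow now 11. (uses reverse residual edge)
No augmenting path remains; maximum flow = 11.
In the residual graph, reachable from Well: {Well, P, Q, R, V}.
Min-cut edges: P→U (3), R→Ref (3), V→Ref (5); capacity 3 + 3 + 5 = 11.
This cut is saturated, so no flow can exceed 11.

11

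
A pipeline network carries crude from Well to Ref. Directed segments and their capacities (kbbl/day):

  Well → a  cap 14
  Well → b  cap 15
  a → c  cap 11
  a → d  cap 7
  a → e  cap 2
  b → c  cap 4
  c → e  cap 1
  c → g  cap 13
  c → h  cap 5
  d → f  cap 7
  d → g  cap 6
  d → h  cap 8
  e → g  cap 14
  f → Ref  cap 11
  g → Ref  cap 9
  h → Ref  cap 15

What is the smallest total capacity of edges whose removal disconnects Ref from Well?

Augment Well→a→c→g→Ref: bottleneck 9, flow now 9.
Augment Well→a→c→h→Ref: bottleneck 2, flow now 11.
Augment Well→a→d→f→Ref: bottleneck 3, flow now 14.
Augment Well→b→c→h→Ref: bottleneck 3, flow now 17.
Augment Well→b→c→a→d→f→Ref: bottleneck 1, flow now 18. (uses reverse residual edge)
No augmenting path remains; maximum flow = 18.
By max-flow min-cut, the minimum cut capacity equals the max flow.
In the residual graph, reachable from Well: {Well, b}.
Min-cut edges: Well→a (14), b→c (4); capacity 14 + 4 = 18.

18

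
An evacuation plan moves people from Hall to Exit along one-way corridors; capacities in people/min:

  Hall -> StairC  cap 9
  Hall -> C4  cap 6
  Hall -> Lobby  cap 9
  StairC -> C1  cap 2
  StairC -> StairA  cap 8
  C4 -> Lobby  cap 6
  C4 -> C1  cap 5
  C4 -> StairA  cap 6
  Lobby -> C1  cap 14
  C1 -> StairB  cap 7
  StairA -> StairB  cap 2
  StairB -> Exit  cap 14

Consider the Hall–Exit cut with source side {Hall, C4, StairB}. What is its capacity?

Edges leaving {Hall, C4, StairB}: Hall→StairC (9), Hall→Lobby (9), C4→Lobby (6), C4→C1 (5), C4→StairA (6), StairB→Exit (14).
Cut capacity = 9 + 9 + 6 + 5 + 6 + 14 = 49.

49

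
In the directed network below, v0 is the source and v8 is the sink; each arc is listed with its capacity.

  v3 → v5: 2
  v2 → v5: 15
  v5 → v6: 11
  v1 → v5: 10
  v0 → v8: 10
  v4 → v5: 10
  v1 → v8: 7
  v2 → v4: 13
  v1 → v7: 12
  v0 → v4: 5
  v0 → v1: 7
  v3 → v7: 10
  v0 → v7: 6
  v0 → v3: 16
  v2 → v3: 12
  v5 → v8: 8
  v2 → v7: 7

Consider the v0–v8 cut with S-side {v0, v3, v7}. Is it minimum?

Yes — it is a minimum cut (capacity 24).

Given cut capacity: 7 + 5 + 10 + 2 = 24.
Augment v0→v8: bottleneck 10, flow now 10.
Augment v0→v1→v8: bottleneck 7, flow now 17.
Augment v0→v3→v5→v8: bottleneck 2, flow now 19.
Augment v0→v4→v5→v8: bottleneck 5, flow now 24.
No augmenting path remains; maximum flow = 24.
Cut capacity 24 equals the max flow, so it is a minimum cut.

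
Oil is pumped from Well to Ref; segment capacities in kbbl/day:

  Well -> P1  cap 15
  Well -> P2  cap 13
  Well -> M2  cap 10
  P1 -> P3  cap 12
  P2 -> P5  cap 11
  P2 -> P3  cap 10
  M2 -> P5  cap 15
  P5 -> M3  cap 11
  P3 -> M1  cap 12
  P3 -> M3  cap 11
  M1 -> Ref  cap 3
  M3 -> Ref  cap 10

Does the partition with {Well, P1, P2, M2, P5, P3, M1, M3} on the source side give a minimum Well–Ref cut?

Given cut capacity: 3 + 10 = 13.
Augment Well→P1→P3→M1→Ref: bottleneck 3, flow now 3.
Augment Well→P1→P3→M3→Ref: bottleneck 9, flow now 12.
Augment Well→P2→P5→M3→Ref: bottleneck 1, flow now 13.
No augmenting path remains; maximum flow = 13.
Cut capacity 13 equals the max flow, so it is a minimum cut.

Yes — it is a minimum cut (capacity 13).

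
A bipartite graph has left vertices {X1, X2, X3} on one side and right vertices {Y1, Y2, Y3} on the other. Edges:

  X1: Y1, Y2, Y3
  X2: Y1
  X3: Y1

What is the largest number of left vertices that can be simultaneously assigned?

2

Unit-capacity flow: source→left, listed edges, right→sink; max matching = max flow.
Augmenting path X1→Y1 (+1); matched 1.
Augmenting path X2→Y1→X1→Y2 (+1); matched 2.
No augmenting path remains; maximum matching = 2.
König certificate: {X1, Y1} is a vertex cover of size 2 (every listed pair touches it), so no matching can be larger.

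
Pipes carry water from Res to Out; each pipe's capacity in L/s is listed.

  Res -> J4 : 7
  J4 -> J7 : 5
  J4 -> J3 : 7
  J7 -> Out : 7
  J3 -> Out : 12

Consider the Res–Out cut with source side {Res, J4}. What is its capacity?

12

Edges leaving {Res, J4}: J4→J7 (5), J4→J3 (7).
Cut capacity = 5 + 7 = 12.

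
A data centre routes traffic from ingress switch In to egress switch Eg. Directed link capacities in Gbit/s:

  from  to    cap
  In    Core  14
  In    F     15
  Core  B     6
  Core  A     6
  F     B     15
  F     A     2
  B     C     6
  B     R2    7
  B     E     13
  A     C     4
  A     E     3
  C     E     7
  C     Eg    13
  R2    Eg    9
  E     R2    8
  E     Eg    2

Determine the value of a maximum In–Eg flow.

21

Augment In→Core→B→C→Eg: bottleneck 6, flow now 6.
Augment In→Core→A→C→Eg: bottleneck 4, flow now 10.
Augment In→Core→A→E→Eg: bottleneck 2, flow now 12.
Augment In→F→B→R2→Eg: bottleneck 7, flow now 19.
Augment In→F→B→E→R2→Eg: bottleneck 2, flow now 21.
No augmenting path remains; maximum flow = 21.
In the residual graph, reachable from In: {In, Core, F, B, A, R2, E}.
Min-cut edges: B→C (6), A→C (4), R2→Eg (9), E→Eg (2); capacity 6 + 4 + 9 + 2 = 21.
This cut is saturated, so no flow can exceed 21.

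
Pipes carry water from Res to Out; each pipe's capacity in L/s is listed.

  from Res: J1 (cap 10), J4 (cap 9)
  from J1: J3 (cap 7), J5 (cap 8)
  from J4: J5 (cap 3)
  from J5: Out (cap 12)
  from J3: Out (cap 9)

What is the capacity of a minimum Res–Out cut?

13

Augment Res→J1→J5→Out: bottleneck 8, flow now 8.
Augment Res→J1→J3→Out: bottleneck 2, flow now 10.
Augment Res→J4→J5→Out: bottleneck 3, flow now 13.
No augmenting path remains; maximum flow = 13.
By max-flow min-cut, the minimum cut capacity equals the max flow.
In the residual graph, reachable from Res: {Res, J4}.
Min-cut edges: Res→J1 (10), J4→J5 (3); capacity 10 + 3 = 13.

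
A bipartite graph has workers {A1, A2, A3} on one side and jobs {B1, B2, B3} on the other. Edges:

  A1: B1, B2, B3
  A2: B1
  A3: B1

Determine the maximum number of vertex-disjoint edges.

2

Unit-capacity flow: source→left, listed edges, right→sink; max matching = max flow.
Augmenting path A1→B1 (+1); matched 1.
Augmenting path A2→B1→A1→B2 (+1); matched 2.
No augmenting path remains; maximum matching = 2.
König certificate: {A1, B1} is a vertex cover of size 2 (every listed pair touches it), so no matching can be larger.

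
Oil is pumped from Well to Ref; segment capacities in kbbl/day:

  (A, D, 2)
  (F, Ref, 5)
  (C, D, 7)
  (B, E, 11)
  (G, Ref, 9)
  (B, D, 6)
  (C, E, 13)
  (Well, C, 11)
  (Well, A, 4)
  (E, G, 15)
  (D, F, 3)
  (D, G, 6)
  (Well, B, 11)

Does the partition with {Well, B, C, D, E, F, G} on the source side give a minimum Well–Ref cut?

No — its capacity is 18, but the minimum cut has capacity 12.

Given cut capacity: 4 + 5 + 9 = 18.
Augment Well→A→D→F→Ref: bottleneck 2, flow now 2.
Augment Well→B→D→F→Ref: bottleneck 1, flow now 3.
Augment Well→B→D→G→Ref: bottleneck 5, flow now 8.
Augment Well→B→E→G→Ref: bottleneck 4, flow now 12.
No augmenting path remains; maximum flow = 12.
In the residual graph, reachable from Well: {Well, A, B, C, D, E, G}.
Min-cut edges: D→F (3), G→Ref (9); capacity 3 + 9 = 12.
Cut capacity 18 exceeds the max flow 12, so it is not minimum.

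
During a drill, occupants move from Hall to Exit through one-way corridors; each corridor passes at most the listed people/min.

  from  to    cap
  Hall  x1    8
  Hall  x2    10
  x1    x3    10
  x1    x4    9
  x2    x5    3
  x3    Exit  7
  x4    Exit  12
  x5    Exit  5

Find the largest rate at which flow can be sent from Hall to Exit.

11

Augment Hall→x1→x3→Exit: bottleneck 7, flow now 7.
Augment Hall→x1→x4→Exit: bottleneck 1, flow now 8.
Augment Hall→x2→x5→Exit: bottleneck 3, flow now 11.
No augmenting path remains; maximum flow = 11.
In the residual graph, reachable from Hall: {Hall, x2}.
Min-cut edges: Hall→x1 (8), x2→x5 (3); capacity 8 + 3 = 11.
This cut is saturated, so no flow can exceed 11.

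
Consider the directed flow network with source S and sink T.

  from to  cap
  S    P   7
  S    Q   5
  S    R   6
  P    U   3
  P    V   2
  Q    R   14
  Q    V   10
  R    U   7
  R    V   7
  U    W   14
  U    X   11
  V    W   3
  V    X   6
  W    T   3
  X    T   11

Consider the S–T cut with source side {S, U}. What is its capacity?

43

Edges leaving {S, U}: S→P (7), S→Q (5), S→R (6), U→W (14), U→X (11).
Cut capacity = 7 + 5 + 6 + 14 + 11 = 43.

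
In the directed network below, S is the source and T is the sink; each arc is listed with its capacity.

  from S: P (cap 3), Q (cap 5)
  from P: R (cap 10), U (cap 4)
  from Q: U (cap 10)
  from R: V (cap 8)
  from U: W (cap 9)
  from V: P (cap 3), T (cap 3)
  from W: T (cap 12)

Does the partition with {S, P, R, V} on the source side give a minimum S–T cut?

No — its capacity is 12, but the minimum cut has capacity 8.

Given cut capacity: 5 + 4 + 3 = 12.
Augment S→P→R→V→T: bottleneck 3, flow now 3.
Augment S→Q→U→W→T: bottleneck 5, flow now 8.
No augmenting path remains; maximum flow = 8.
In the residual graph, reachable from S: {S}.
Min-cut edges: S→P (3), S→Q (5); capacity 3 + 5 = 8.
Cut capacity 12 exceeds the max flow 8, so it is not minimum.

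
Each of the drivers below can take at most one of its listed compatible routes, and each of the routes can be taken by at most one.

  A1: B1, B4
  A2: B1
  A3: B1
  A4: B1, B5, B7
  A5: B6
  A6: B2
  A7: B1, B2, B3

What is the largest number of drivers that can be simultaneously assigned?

6

Unit-capacity flow: source→left, listed edges, right→sink; max matching = max flow.
Augmenting path A1→B1 (+1); matched 1.
Augmenting path A4→B5 (+1); matched 2.
Augmenting path A5→B6 (+1); matched 3.
Augmenting path A6→B2 (+1); matched 4.
Augmenting path A7→B3 (+1); matched 5.
Augmenting path A2→B1→A1→B4 (+1); matched 6.
No augmenting path remains; maximum matching = 6.
König certificate: {A1, A4, A5, A6, A7, B1} is a vertex cover of size 6 (every listed pair touches it), so no matching can be larger.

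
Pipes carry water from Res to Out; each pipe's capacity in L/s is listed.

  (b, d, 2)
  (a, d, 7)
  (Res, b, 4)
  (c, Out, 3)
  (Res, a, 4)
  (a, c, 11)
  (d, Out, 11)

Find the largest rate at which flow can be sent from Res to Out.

6

Augment Res→a→c→Out: bottleneck 3, flow now 3.
Augment Res→a→d→Out: bottleneck 1, flow now 4.
Augment Res→b→d→Out: bottleneck 2, flow now 6.
No augmenting path remains; maximum flow = 6.
In the residual graph, reachable from Res: {Res, b}.
Min-cut edges: Res→a (4), b→d (2); capacity 4 + 2 = 6.
This cut is saturated, so no flow can exceed 6.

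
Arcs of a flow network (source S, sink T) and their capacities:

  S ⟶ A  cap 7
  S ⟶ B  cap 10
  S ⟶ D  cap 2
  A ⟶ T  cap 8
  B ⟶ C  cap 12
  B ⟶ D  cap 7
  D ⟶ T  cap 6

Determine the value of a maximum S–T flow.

Augment S→A→T: bottleneck 7, flow now 7.
Augment S→D→T: bottleneck 2, flow now 9.
Augment S→B→D→T: bottleneck 4, flow now 13.
No augmenting path remains; maximum flow = 13.
In the residual graph, reachable from S: {S, B, C, D}.
Min-cut edges: S→A (7), D→T (6); capacity 7 + 6 = 13.
This cut is saturated, so no flow can exceed 13.

13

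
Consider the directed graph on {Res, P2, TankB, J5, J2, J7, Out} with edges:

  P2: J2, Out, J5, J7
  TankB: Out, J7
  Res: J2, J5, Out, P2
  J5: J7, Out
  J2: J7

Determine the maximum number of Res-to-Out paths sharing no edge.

3

Assign every edge capacity 1; by Menger, the answer equals the max flow.
Path Res→Out (+1); total 1.
Path Res→P2→Out (+1); total 2.
Path Res→J5→Out (+1); total 3.
No residual Res→Out path; max flow = 3.
Certifying cut of size 3: {Res→J5, Res→Out, Res→P2}.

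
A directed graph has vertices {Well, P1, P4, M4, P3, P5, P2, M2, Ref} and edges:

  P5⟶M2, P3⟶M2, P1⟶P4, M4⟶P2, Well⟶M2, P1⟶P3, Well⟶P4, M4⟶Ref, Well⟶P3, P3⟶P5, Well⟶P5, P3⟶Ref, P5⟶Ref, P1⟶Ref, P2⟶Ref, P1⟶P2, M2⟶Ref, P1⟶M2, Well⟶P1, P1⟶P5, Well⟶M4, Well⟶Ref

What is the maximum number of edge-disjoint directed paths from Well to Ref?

Assign every edge capacity 1; by Menger, the answer equals the max flow.
Path Well→Ref (+1); total 1.
Path Well→P1→Ref (+1); total 2.
Path Well→M4→Ref (+1); total 3.
Path Well→P3→Ref (+1); total 4.
Path Well→P5→Ref (+1); total 5.
Path Well→M2→Ref (+1); total 6.
No residual Well→Ref path; max flow = 6.
Certifying cut of size 6: {Well→M2, Well→M4, Well→P1, Well→P3, Well→P5, Well→Ref}.

6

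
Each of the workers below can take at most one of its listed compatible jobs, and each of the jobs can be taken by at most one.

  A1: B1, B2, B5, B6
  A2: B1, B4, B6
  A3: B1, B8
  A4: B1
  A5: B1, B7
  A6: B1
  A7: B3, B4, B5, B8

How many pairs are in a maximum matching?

Unit-capacity flow: source→left, listed edges, right→sink; max matching = max flow.
Augmenting path A1→B1 (+1); matched 1.
Augmenting path A2→B4 (+1); matched 2.
Augmenting path A3→B8 (+1); matched 3.
Augmenting path A5→B7 (+1); matched 4.
Augmenting path A7→B3 (+1); matched 5.
Augmenting path A4→B1→A1→B2 (+1); matched 6.
No augmenting path remains; maximum matching = 6.
König certificate: {A1, A2, A3, A5, A7, B1} is a vertex cover of size 6 (every listed pair touches it), so no matching can be larger.

6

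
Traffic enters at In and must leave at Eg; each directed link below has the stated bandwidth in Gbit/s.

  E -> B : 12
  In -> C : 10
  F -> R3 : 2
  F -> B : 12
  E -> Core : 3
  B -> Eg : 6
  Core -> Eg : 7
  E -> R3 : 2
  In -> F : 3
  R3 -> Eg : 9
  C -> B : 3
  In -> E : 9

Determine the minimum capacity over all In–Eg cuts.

13

Augment In→E→Core→Eg: bottleneck 3, flow now 3.
Augment In→E→B→Eg: bottleneck 6, flow now 9.
Augment In→F→R3→Eg: bottleneck 2, flow now 11.
Augment In→F→B→E→R3→Eg: bottleneck 1, flow now 12. (uses reverse residual edge)
Augment In→C→B→E→R3→Eg: bottleneck 1, flow now 13. (uses reverse residual edge)
No augmenting path remains; maximum flow = 13.
By max-flow min-cut, the minimum cut capacity equals the max flow.
In the residual graph, reachable from In: {In, E, F, C, B}.
Min-cut edges: E→Core (3), E→R3 (2), F→R3 (2), B→Eg (6); capacity 3 + 2 + 2 + 6 = 13.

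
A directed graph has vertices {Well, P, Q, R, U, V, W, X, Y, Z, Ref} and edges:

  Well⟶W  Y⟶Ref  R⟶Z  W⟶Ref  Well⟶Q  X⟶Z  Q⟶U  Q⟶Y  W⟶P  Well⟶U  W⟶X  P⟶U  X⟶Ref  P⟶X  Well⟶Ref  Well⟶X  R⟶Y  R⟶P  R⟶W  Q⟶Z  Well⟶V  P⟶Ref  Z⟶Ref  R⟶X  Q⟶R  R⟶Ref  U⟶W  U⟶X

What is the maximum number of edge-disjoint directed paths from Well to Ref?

5

Assign every edge capacity 1; by Menger, the answer equals the max flow.
Path Well→Ref (+1); total 1.
Path Well→W→Ref (+1); total 2.
Path Well→X→Ref (+1); total 3.
Path Well→Q→R→Ref (+1); total 4.
Path Well→U→W→P→Ref (+1); total 5.
No residual Well→Ref path; max flow = 5.
Certifying cut of size 5: {Well→Q, Well→Ref, Well→U, Well→W, Well→X}.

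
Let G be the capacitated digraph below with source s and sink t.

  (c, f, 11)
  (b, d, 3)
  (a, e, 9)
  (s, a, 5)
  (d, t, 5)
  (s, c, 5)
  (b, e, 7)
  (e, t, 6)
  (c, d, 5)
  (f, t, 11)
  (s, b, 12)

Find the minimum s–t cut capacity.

14

Augment s→a→e→t: bottleneck 5, flow now 5.
Augment s→b→d→t: bottleneck 3, flow now 8.
Augment s→b→e→t: bottleneck 1, flow now 9.
Augment s→c→d→t: bottleneck 2, flow now 11.
Augment s→c→f→t: bottleneck 3, flow now 14.
No augmenting path remains; maximum flow = 14.
By max-flow min-cut, the minimum cut capacity equals the max flow.
In the residual graph, reachable from s: {s, a, b, e}.
Min-cut edges: s→c (5), b→d (3), e→t (6); capacity 5 + 3 + 6 = 14.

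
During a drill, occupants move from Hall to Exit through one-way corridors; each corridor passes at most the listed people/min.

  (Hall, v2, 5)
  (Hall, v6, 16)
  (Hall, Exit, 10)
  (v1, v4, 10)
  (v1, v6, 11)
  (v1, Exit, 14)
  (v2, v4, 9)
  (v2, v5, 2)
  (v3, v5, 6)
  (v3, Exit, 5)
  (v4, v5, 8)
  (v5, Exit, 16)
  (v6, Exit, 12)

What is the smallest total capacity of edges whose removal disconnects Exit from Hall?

27

Augment Hall→Exit: bottleneck 10, flow now 10.
Augment Hall→v6→Exit: bottleneck 12, flow now 22.
Augment Hall→v2→v5→Exit: bottleneck 2, flow now 24.
Augment Hall→v2→v4→v5→Exit: bottleneck 3, flow now 27.
No augmenting path remains; maximum flow = 27.
By max-flow min-cut, the minimum cut capacity equals the max flow.
In the residual graph, reachable from Hall: {Hall, v6}.
Min-cut edges: Hall→v2 (5), Hall→Exit (10), v6→Exit (12); capacity 5 + 10 + 12 = 27.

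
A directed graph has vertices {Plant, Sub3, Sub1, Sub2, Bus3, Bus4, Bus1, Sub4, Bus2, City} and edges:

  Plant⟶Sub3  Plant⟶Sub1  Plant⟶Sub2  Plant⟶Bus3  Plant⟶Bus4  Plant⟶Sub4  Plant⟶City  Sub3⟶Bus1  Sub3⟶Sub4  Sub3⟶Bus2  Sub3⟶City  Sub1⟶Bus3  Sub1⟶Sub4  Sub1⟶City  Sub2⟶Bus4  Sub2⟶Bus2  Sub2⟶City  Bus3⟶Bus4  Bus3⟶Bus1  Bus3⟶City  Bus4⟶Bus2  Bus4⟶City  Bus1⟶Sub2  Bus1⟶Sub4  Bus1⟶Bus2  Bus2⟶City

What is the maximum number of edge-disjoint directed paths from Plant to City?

6

Assign every edge capacity 1; by Menger, the answer equals the max flow.
Path Plant→City (+1); total 1.
Path Plant→Sub3→City (+1); total 2.
Path Plant→Sub1→City (+1); total 3.
Path Plant→Sub2→City (+1); total 4.
Path Plant→Bus3→City (+1); total 5.
Path Plant→Bus4→City (+1); total 6.
No residual Plant→City path; max flow = 6.
Certifying cut of size 6: {Plant→Bus3, Plant→Bus4, Plant→City, Plant→Sub1, Plant→Sub2, Plant→Sub3}.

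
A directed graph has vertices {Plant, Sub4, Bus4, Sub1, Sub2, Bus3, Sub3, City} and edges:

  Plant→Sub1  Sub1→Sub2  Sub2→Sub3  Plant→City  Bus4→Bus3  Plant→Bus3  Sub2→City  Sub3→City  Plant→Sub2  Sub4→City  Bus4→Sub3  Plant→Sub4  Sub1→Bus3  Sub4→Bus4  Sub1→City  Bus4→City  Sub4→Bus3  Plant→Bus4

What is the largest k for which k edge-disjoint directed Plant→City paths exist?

Assign every edge capacity 1; by Menger, the answer equals the max flow.
Path Plant→City (+1); total 1.
Path Plant→Sub4→City (+1); total 2.
Path Plant→Bus4→City (+1); total 3.
Path Plant→Sub1→City (+1); total 4.
Path Plant→Sub2→City (+1); total 5.
No residual Plant→City path; max flow = 5.
Certifying cut of size 5: {Plant→Bus4, Plant→City, Plant→Sub1, Plant→Sub2, Plant→Sub4}.

5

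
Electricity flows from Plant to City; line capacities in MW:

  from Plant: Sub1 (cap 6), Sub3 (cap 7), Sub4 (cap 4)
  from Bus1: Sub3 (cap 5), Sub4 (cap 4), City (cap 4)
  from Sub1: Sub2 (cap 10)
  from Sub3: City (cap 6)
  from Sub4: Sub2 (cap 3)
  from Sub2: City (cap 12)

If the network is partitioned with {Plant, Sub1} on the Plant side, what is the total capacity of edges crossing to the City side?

Edges leaving {Plant, Sub1}: Plant→Sub3 (7), Plant→Sub4 (4), Sub1→Sub2 (10).
Cut capacity = 7 + 4 + 10 = 21.

21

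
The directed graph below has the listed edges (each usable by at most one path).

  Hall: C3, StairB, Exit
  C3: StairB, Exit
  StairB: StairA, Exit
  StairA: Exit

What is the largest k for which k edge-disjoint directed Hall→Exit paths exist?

3

Assign every edge capacity 1; by Menger, the answer equals the max flow.
Path Hall→Exit (+1); total 1.
Path Hall→C3→Exit (+1); total 2.
Path Hall→StairB→Exit (+1); total 3.
No residual Hall→Exit path; max flow = 3.
Certifying cut of size 3: {Hall→C3, Hall→Exit, Hall→StairB}.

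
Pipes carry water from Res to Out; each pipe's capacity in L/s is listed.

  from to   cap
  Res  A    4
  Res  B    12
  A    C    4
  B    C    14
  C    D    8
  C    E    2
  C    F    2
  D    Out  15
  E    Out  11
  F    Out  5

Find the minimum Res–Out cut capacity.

12

Augment Res→A→C→D→Out: bottleneck 4, flow now 4.
Augment Res→B→C→D→Out: bottleneck 4, flow now 8.
Augment Res→B→C→E→Out: bottleneck 2, flow now 10.
Augment Res→B→C→F→Out: bottleneck 2, flow now 12.
No augmenting path remains; maximum flow = 12.
By max-flow min-cut, the minimum cut capacity equals the max flow.
In the residual graph, reachable from Res: {Res, A, B, C}.
Min-cut edges: C→D (8), C→E (2), C→F (2); capacity 8 + 2 + 2 = 12.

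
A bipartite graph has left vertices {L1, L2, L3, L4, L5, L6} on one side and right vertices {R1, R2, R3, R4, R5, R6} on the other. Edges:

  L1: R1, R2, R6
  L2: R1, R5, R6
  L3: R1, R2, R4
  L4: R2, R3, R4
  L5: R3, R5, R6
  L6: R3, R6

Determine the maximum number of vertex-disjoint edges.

Unit-capacity flow: source→left, listed edges, right→sink; max matching = max flow.
Augmenting path L1→R1 (+1); matched 1.
Augmenting path L2→R5 (+1); matched 2.
Augmenting path L3→R2 (+1); matched 3.
Augmenting path L4→R3 (+1); matched 4.
Augmenting path L5→R6 (+1); matched 5.
Augmenting path L6→R3→L4→R4 (+1); matched 6.
No augmenting path remains; maximum matching = 6.
König certificate: {L1, L2, L3, L4, L5, L6} is a vertex cover of size 6 (every listed pair touches it), so no matching can be larger.

6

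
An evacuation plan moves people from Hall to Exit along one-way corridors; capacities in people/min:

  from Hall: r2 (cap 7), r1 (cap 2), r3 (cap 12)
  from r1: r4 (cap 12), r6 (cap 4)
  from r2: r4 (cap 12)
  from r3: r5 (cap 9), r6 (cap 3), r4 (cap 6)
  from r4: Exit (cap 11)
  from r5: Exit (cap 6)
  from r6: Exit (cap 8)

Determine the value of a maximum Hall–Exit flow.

Augment Hall→r1→r4→Exit: bottleneck 2, flow now 2.
Augment Hall→r2→r4→Exit: bottleneck 7, flow now 9.
Augment Hall→r3→r4→Exit: bottleneck 2, flow now 11.
Augment Hall→r3→r5→Exit: bottleneck 6, flow now 17.
Augment Hall→r3→r6→Exit: bottleneck 3, flow now 20.
Augment Hall→r3→r4→r1→r6→Exit: bottleneck 1, flow now 21. (uses reverse residual edge)
No augmenting path remains; maximum flow = 21.
In the residual graph, reachable from Hall: {Hall}.
Min-cut edges: Hall→r1 (2), Hall→r2 (7), Hall→r3 (12); capacity 2 + 7 + 12 = 21.
This cut is saturated, so no flow can exceed 21.

21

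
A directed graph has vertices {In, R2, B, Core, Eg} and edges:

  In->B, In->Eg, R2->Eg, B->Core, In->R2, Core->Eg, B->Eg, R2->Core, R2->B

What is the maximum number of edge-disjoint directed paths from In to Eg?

Assign every edge capacity 1; by Menger, the answer equals the max flow.
Path In→Eg (+1); total 1.
Path In→R2→Eg (+1); total 2.
Path In→B→Eg (+1); total 3.
No residual In→Eg path; max flow = 3.
Certifying cut of size 3: {In→B, In→Eg, In→R2}.

3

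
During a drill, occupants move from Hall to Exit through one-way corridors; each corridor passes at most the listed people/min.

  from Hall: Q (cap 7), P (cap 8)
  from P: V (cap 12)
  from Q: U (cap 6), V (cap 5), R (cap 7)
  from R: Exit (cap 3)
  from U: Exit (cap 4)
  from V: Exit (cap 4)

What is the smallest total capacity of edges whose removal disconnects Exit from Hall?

11

Augment Hall→P→V→Exit: bottleneck 4, flow now 4.
Augment Hall→Q→R→Exit: bottleneck 3, flow now 7.
Augment Hall→Q→U→Exit: bottleneck 4, flow now 11.
No augmenting path remains; maximum flow = 11.
By max-flow min-cut, the minimum cut capacity equals the max flow.
In the residual graph, reachable from Hall: {Hall, P, V}.
Min-cut edges: Hall→Q (7), V→Exit (4); capacity 7 + 4 = 11.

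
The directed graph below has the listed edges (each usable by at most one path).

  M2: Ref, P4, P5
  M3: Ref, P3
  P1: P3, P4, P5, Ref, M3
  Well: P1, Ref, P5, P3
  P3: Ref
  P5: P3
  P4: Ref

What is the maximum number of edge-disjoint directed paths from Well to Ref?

Assign every edge capacity 1; by Menger, the answer equals the max flow.
Path Well→Ref (+1); total 1.
Path Well→P1→Ref (+1); total 2.
Path Well→P3→Ref (+1); total 3.
No residual Well→Ref path; max flow = 3.
Certifying cut of size 3: {P3→Ref, Well→P1, Well→Ref}.

3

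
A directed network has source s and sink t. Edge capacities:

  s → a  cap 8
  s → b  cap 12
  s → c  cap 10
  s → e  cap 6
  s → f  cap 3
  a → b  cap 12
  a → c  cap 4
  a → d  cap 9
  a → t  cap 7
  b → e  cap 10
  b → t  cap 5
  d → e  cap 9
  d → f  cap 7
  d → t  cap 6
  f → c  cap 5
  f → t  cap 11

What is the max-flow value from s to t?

Augment s→a→t: bottleneck 7, flow now 7.
Augment s→b→t: bottleneck 5, flow now 12.
Augment s→f→t: bottleneck 3, flow now 15.
Augment s→a→d→t: bottleneck 1, flow now 16.
No augmenting path remains; maximum flow = 16.
In the residual graph, reachable from s: {s, b, c, e}.
Min-cut edges: s→a (8), s→f (3), b→t (5); capacity 8 + 3 + 5 = 16.
This cut is saturated, so no flow can exceed 16.

16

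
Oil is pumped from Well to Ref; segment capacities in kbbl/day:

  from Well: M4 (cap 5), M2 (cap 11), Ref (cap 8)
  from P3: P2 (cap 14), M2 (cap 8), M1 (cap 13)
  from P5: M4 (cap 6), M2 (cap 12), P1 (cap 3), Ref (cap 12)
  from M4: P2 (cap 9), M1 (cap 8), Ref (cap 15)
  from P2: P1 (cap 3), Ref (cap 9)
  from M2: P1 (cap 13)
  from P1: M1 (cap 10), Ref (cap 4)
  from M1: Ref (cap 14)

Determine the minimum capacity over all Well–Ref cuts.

24

Augment Well→Ref: bottleneck 8, flow now 8.
Augment Well→M4→Ref: bottleneck 5, flow now 13.
Augment Well→M2→P1→Ref: bottleneck 4, flow now 17.
Augment Well→M2→P1→M1→Ref: bottleneck 7, flow now 24.
No augmenting path remains; maximum flow = 24.
By max-flow min-cut, the minimum cut capacity equals the max flow.
In the residual graph, reachable from Well: {Well}.
Min-cut edges: Well→M4 (5), Well→M2 (11), Well→Ref (8); capacity 5 + 11 + 8 = 24.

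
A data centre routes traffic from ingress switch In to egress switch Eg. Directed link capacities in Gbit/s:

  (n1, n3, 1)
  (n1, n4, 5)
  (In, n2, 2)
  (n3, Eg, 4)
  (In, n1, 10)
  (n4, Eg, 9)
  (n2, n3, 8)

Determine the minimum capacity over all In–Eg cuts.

8

Augment In→n1→n3→Eg: bottleneck 1, flow now 1.
Augment In→n1→n4→Eg: bottleneck 5, flow now 6.
Augment In→n2→n3→Eg: bottleneck 2, flow now 8.
No augmenting path remains; maximum flow = 8.
By max-flow min-cut, the minimum cut capacity equals the max flow.
In the residual graph, reachable from In: {In, n1}.
Min-cut edges: In→n2 (2), n1→n3 (1), n1→n4 (5); capacity 2 + 1 + 5 = 8.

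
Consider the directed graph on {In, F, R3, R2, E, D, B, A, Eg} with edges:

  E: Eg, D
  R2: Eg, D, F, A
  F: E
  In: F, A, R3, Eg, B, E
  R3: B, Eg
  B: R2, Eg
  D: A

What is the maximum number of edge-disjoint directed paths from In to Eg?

4

Assign every edge capacity 1; by Menger, the answer equals the max flow.
Path In→Eg (+1); total 1.
Path In→R3→Eg (+1); total 2.
Path In→E→Eg (+1); total 3.
Path In→B→Eg (+1); total 4.
No residual In→Eg path; max flow = 4.
Certifying cut of size 4: {E→Eg, In→B, In→Eg, In→R3}.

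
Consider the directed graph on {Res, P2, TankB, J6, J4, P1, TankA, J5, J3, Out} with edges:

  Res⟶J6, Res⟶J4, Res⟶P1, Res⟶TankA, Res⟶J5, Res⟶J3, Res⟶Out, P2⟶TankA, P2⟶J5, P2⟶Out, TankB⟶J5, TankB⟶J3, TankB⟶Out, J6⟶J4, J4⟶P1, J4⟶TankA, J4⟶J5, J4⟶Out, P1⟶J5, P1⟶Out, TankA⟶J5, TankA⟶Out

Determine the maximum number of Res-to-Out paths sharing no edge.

Assign every edge capacity 1; by Menger, the answer equals the max flow.
Path Res→Out (+1); total 1.
Path Res→J4→Out (+1); total 2.
Path Res→P1→Out (+1); total 3.
Path Res→TankA→Out (+1); total 4.
No residual Res→Out path; max flow = 4.
Certifying cut of size 4: {J4→Out, P1→Out, Res→Out, TankA→Out}.

4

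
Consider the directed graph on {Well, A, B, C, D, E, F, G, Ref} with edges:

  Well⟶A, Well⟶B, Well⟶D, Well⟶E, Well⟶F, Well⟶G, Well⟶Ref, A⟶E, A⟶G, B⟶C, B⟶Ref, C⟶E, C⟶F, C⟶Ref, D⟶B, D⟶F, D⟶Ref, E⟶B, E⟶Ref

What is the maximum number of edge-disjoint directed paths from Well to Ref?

Assign every edge capacity 1; by Menger, the answer equals the max flow.
Path Well→Ref (+1); total 1.
Path Well→B→Ref (+1); total 2.
Path Well→D→Ref (+1); total 3.
Path Well→E→Ref (+1); total 4.
Path Well→A→E→B→C→Ref (+1); total 5.
No residual Well→Ref path; max flow = 5.
Certifying cut of size 5: {Well→A, Well→B, Well→D, Well→E, Well→Ref}.

5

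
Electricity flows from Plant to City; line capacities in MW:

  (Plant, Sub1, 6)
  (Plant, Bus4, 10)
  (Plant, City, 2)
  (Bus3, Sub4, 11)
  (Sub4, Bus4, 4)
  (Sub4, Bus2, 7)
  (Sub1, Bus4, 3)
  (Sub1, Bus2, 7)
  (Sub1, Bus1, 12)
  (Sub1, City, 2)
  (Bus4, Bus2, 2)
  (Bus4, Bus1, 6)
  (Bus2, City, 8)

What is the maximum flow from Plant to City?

10

Augment Plant→City: bottleneck 2, flow now 2.
Augment Plant→Sub1→City: bottleneck 2, flow now 4.
Augment Plant→Sub1→Bus2→City: bottleneck 4, flow now 8.
Augment Plant→Bus4→Bus2→City: bottleneck 2, flow now 10.
No augmenting path remains; maximum flow = 10.
In the residual graph, reachable from Plant: {Plant, Bus4, Bus1}.
Min-cut edges: Plant→Sub1 (6), Plant→City (2), Bus4→Bus2 (2); capacity 6 + 2 + 2 = 10.
This cut is saturated, so no flow can exceed 10.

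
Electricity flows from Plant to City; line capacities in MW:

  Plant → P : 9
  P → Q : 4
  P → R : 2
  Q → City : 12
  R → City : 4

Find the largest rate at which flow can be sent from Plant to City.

6

Augment Plant→P→Q→City: bottleneck 4, flow now 4.
Augment Plant→P→R→City: bottleneck 2, flow now 6.
No augmenting path remains; maximum flow = 6.
In the residual graph, reachable from Plant: {Plant, P}.
Min-cut edges: P→Q (4), P→R (2); capacity 4 + 2 = 6.
This cut is saturated, so no flow can exceed 6.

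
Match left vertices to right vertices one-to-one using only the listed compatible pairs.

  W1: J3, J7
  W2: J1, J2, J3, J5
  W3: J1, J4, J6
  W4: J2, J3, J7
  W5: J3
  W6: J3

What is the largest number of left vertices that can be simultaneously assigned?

5

Unit-capacity flow: source→left, listed edges, right→sink; max matching = max flow.
Augmenting path W1→J3 (+1); matched 1.
Augmenting path W2→J1 (+1); matched 2.
Augmenting path W3→J4 (+1); matched 3.
Augmenting path W4→J2 (+1); matched 4.
Augmenting path W5→J3→W1→J7 (+1); matched 5.
No augmenting path remains; maximum matching = 5.
König certificate: {W1, W2, W3, W4, J3} is a vertex cover of size 5 (every listed pair touches it), so no matching can be larger.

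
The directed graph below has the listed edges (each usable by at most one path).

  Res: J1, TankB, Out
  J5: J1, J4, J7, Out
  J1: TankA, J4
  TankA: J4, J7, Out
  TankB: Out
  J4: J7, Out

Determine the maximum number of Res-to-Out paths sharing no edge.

3

Assign every edge capacity 1; by Menger, the answer equals the max flow.
Path Res→Out (+1); total 1.
Path Res→TankB→Out (+1); total 2.
Path Res→J1→TankA→Out (+1); total 3.
No residual Res→Out path; max flow = 3.
Certifying cut of size 3: {Res→J1, Res→Out, Res→TankB}.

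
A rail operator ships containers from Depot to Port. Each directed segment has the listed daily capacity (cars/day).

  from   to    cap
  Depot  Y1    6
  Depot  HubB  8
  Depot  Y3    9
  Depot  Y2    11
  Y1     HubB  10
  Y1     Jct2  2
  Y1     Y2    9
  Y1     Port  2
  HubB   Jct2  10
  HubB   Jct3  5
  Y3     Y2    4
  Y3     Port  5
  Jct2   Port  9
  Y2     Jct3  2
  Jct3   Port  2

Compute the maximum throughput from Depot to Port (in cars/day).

18

Augment Depot→Y1→Port: bottleneck 2, flow now 2.
Augment Depot→Y3→Port: bottleneck 5, flow now 7.
Augment Depot→Y1→Jct2→Port: bottleneck 2, flow now 9.
Augment Depot→HubB→Jct2→Port: bottleneck 7, flow now 16.
Augment Depot→HubB→Jct3→Port: bottleneck 1, flow now 17.
Augment Depot→Y2→Jct3→Port: bottleneck 1, flow now 18.
No augmenting path remains; maximum flow = 18.
In the residual graph, reachable from Depot: {Depot, Y1, HubB, Y3, Jct2, Y2, Jct3}.
Min-cut edges: Y1→Port (2), Y3→Port (5), Jct2→Port (9), Jct3→Port (2); capacity 2 + 5 + 9 + 2 = 18.
This cut is saturated, so no flow can exceed 18.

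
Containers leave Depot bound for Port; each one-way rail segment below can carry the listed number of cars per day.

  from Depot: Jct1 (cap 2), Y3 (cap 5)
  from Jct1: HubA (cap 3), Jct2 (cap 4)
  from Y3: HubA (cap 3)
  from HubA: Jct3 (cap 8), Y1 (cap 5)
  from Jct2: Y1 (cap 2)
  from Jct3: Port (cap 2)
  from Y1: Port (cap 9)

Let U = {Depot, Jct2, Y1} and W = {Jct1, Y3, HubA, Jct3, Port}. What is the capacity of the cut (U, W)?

Edges leaving {Depot, Jct2, Y1}: Depot→Jct1 (2), Depot→Y3 (5), Y1→Port (9).
Cut capacity = 2 + 5 + 9 = 16.

16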